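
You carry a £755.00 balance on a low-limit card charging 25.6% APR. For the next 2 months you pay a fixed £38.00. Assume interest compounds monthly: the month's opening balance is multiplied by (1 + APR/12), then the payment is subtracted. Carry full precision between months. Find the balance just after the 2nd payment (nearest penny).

Monthly rate r = 25.6%/12 = 2.13333% = 0.0213333.
Each month: B ← B·(1+r) − £38.00.
Month 1: interest £16.11; balance after payment £733.11.
Month 2: interest £15.64; balance after payment £710.75.

£710.75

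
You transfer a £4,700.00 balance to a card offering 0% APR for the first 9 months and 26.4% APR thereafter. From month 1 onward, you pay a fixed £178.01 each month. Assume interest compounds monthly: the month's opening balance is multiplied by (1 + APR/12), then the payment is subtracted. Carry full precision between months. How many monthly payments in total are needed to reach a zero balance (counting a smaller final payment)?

32 months

Promo months 1–9 at r₀ = 0%/12 = 0; months 10+ at r₁ = 26.4%/12 = 0.022.
After month 9 (no interest yet): B = £4,700.00 − 9·£178.01 = £3,097.91.
Then at r₁ with £178.01/mo: n₂ = −ln(1 − r₁·B/P)/ln(1+r₁) ≈ 22.18 → 23 more payments.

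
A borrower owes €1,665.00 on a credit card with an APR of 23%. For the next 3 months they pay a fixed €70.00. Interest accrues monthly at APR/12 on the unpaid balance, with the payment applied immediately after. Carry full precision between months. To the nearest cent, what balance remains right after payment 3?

Monthly rate r = 23%/12 = 1.91667% = 0.0191667.
Each month: B ← B·(1+r) − €70.00.
Month 1: interest €31.91; balance after payment €1,626.91.
Month 2: interest €31.18; balance after payment €1,588.09.
Month 3: interest €30.44; balance after payment €1,548.53.

€1,548.53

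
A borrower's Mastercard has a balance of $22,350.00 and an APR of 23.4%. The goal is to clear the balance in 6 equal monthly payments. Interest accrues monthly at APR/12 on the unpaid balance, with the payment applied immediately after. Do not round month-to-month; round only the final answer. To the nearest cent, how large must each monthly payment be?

Monthly rate r = 23.4%/12 = 1.95% = 0.0195.
Level-payment amortization: P = B₀·r / (1 − (1+r)^(−n)) = 22350.00·0.0195 / (1 − 1.0195^(−6)).
Denominator 1 − (1+r)^(−6) = 0.109412451.
P = 435.825 / 0.109412451 ≈ 3983.32.

$3,983.32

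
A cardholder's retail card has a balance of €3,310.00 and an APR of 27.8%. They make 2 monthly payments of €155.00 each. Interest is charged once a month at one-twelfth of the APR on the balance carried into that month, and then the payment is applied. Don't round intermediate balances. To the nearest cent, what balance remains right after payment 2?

€3,151.55

Monthly rate r = 27.8%/12 = 2.31667% = 0.0231667.
Each month: B ← B·(1+r) − €155.00.
Month 1: interest €76.68; balance after payment €3,231.68.
Month 2: interest €74.87; balance after payment €3,151.55.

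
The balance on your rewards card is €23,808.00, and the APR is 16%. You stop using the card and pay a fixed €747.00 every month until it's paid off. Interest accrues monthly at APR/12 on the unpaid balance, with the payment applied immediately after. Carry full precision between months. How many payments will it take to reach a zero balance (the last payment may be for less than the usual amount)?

Monthly rate r = 16%/12 = 1.33333% = 0.0133333.
Recurrence: B ← B·(1+r) − €747.00.
Month 1: interest €317.44; balance after payment €23,378.44.
Month 2: interest €311.71; balance after payment €22,943.15.
Closed form: n = −ln(1 − rB₀/P)/ln(1+r) = −ln(0.57505)/ln(1.01333) ≈ 41.774, so the balance reaches zero during payment 42.

42 payments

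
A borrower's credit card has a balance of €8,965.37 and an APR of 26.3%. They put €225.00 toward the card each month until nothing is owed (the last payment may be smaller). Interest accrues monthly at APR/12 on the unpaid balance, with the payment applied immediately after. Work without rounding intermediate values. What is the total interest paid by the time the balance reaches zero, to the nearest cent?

Monthly rate r = 26.3%/12 = 2.19167% = 0.0219167.
Payoff takes n = ⌈−ln(1 − rB₀/P)/ln(1+r)⌉ = ⌈95.290⌉ = 96 payments; the last is €65.74.
Total paid = 95·€225.00 + €65.74 = €21,440.74.
Total interest = total paid − principal = €21,440.74 − €8,965.37 = €12,475.37.

€12,475.37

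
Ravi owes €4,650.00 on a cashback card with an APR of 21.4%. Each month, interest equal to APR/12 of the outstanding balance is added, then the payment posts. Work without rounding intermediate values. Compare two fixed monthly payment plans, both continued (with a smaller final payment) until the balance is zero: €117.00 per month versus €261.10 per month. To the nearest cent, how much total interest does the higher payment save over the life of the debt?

€2,520.33

Monthly rate r = 21.4%/12 = 1.78333% = 0.0178333.
At €117.00/mo: n = ⌈−ln(1 − rB₀/P)/ln(1+r)⌉ = 70 payments (last €92.53); total interest = total paid − €4,650.00 = €3,515.53.
At €261.10/mo: 22 payments (last €162.10); total interest €995.20.
Interest saved = €3,515.53 − €995.20 = €2,520.33.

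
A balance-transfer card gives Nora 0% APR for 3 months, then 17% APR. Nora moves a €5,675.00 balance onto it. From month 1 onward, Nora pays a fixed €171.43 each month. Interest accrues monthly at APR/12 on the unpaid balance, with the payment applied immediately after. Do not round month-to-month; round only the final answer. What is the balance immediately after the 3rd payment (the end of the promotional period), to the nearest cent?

Promo months 1–3 at r₀ = 0%/12 = 0; months 4+ at r₁ = 17%/12 = 0.0141667.
After month 3 (no interest yet): B = €5,675.00 − 3·€171.43 = €5,160.71.

€5,160.71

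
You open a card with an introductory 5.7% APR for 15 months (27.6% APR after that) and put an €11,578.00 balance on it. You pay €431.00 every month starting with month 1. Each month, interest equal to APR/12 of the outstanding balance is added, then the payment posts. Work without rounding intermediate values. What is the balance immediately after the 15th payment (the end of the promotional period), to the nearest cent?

Promo months 1–15 at r₀ = 5.7%/12 = 0.00475; months 16+ at r₁ = 27.6%/12 = 0.023.
After month 15: iterate B ← B·(1+r₀) − €431.00 for 15 months → €5,746.48.

€5,746.48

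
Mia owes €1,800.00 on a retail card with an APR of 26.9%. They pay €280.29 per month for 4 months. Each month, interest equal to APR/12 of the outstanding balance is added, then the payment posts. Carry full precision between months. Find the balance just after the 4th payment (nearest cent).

€807.48

Monthly rate r = 26.9%/12 = 2.24167% = 0.0224167.
Each month: B ← B·(1+r) − €280.29.
Month 1: interest €40.35; balance after payment €1,560.06.
Month 2: interest €34.97; balance after payment €1,314.74.
Month 3: interest €29.47; balance after payment €1,063.92.
Month 4: interest €23.85; balance after payment €807.48.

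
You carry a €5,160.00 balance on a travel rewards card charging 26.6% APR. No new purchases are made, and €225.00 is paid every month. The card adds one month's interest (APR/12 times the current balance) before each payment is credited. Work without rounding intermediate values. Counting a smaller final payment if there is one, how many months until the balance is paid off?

33 months

Monthly rate r = 26.6%/12 = 2.21667% = 0.0221667.
Recurrence: B ← B·(1+r) − €225.00.
Month 1: interest €114.38; balance after payment €5,049.38.
Month 2: interest €111.93; balance after payment €4,936.31.
Closed form: n = −ln(1 − rB₀/P)/ln(1+r) = −ln(0.49164)/ln(1.02217) ≈ 32.384, so the balance reaches zero during payment 33.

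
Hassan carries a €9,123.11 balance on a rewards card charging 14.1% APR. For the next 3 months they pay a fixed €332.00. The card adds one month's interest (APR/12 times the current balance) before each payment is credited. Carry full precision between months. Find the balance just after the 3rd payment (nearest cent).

Monthly rate r = 14.1%/12 = 1.175% = 0.01175.
Each month: B ← B·(1+r) − €332.00.
Month 1: interest €107.20; balance after payment €8,898.31.
Month 2: interest €104.56; balance after payment €8,670.86.
Month 3: interest €101.88; balance after payment €8,440.74.

€8,440.74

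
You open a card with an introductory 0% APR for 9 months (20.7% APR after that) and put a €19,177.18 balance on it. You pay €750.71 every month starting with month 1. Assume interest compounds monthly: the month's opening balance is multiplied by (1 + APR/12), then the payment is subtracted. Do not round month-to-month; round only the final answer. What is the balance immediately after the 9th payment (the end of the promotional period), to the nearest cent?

Promo months 1–9 at r₀ = 0%/12 = 0; months 10+ at r₁ = 20.7%/12 = 0.01725.
After month 9 (no interest yet): B = €19,177.18 − 9·€750.71 = €12,420.79.

€12,420.79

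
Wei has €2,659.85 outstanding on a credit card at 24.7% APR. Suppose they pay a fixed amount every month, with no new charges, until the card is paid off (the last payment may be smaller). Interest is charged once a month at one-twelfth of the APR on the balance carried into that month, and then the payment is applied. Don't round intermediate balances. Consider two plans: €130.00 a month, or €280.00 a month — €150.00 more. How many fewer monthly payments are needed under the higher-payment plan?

16 fewer payments

Monthly rate r = 24.7%/12 = 2.05833% = 0.0205833.
At €130.00/mo: n = ⌈−ln(1 − rB₀/P)/ln(1+r)⌉ = 27 payments (last €108.44); total interest = total paid − €2,659.85 = €828.59.
At €280.00/mo: 11 payments (last €190.67); total interest €330.82.
Payments saved = 27 − 11 = 16.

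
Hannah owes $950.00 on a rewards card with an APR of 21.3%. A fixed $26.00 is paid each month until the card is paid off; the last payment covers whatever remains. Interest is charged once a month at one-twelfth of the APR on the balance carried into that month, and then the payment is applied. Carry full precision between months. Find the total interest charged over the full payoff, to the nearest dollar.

Monthly rate r = 21.3%/12 = 1.775% = 0.01775.
Payoff takes n = ⌈−ln(1 − rB₀/P)/ln(1+r)⌉ = ⌈59.435⌉ = 60 payments; the last is $11.35.
Total paid = 59·$26.00 + $11.35 = $1,545.35.
Total interest = total paid − principal = $1,545.35 − $950.00 = $595.35.

$595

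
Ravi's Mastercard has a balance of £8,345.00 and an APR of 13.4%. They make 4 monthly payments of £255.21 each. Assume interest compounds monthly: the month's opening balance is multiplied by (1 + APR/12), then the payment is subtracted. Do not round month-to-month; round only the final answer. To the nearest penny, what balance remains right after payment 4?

Monthly rate r = 13.4%/12 = 1.11667% = 0.0111667.
Each month: B ← B·(1+r) − £255.21.
Month 1: interest £93.19; balance after payment £8,182.98.
Month 2: interest £91.38; balance after payment £8,019.14.
Month 3: interest £89.55; balance after payment £7,853.48.
Month 4: interest £87.70; balance after payment £7,685.97.

£7,685.97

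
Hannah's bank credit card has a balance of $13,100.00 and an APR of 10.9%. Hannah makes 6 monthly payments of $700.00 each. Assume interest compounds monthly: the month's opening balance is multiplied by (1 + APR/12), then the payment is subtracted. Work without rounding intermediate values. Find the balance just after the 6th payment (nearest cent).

Monthly rate r = 10.9%/12 = 0.908333% = 0.00908333.
Each month: B ← B·(1+r) − $700.00.
Month 1: interest $118.99; balance after payment $12,518.99.
Month 2: interest $113.71; balance after payment $11,932.71.
Month 3: interest $108.39; balance after payment $11,341.09.
Month 4: interest $103.01; balance after payment $10,744.11.
Month 5: interest $97.59; balance after payment $10,141.70.
Month 6: interest $92.12; balance after payment $9,533.82.

$9,533.82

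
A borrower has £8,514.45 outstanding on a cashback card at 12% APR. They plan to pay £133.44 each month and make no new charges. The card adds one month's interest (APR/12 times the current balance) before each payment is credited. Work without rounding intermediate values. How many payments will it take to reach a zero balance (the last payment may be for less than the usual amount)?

103 payments

Monthly rate r = 12%/12 = 1% = 0.01.
Recurrence: B ← B·(1+r) − £133.44.
Month 1: interest £85.14; balance after payment £8,466.15.
Month 2: interest £84.66; balance after payment £8,417.38.
Closed form: n = −ln(1 − rB₀/P)/ln(1+r) = −ln(0.36193)/ln(1.01) ≈ 102.139, so the balance reaches zero during payment 103.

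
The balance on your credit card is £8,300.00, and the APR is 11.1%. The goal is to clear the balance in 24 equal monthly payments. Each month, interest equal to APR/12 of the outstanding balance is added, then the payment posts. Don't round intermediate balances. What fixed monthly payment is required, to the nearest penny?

Monthly rate r = 11.1%/12 = 0.925% = 0.00925.
Level-payment amortization: P = B₀·r / (1 − (1+r)^(−n)) = 8300.00·0.00925 / (1 − 1.00925^(−24)).
Denominator 1 − (1+r)^(−24) = 0.198266915.
P = 76.775 / 0.198266915 ≈ 387.23.

£387.23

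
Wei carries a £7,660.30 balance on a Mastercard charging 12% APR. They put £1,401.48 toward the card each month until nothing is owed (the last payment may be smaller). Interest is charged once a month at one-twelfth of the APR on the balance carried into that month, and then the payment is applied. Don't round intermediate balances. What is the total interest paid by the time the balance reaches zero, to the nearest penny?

£258.22

Monthly rate r = 12%/12 = 1% = 0.01.
Payoff takes n = ⌈−ln(1 − rB₀/P)/ln(1+r)⌉ = ⌈5.649⌉ = 6 payments; the last is £911.12.
Total paid = 5·£1,401.48 + £911.12 = £7,918.52.
Total interest = total paid − principal = £7,918.52 − £7,660.30 = £258.22.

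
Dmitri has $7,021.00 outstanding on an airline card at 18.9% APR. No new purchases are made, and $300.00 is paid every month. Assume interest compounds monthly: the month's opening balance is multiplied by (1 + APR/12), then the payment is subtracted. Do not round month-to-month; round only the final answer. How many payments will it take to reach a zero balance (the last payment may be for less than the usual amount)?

Monthly rate r = 18.9%/12 = 1.575% = 0.01575.
Recurrence: B ← B·(1+r) − $300.00.
Month 1: interest $110.58; balance after payment $6,831.58.
Month 2: interest $107.60; balance after payment $6,639.18.
Closed form: n = −ln(1 − rB₀/P)/ln(1+r) = −ln(0.6314)/ln(1.01575) ≈ 29.424, so the balance reaches zero during payment 30.

30 months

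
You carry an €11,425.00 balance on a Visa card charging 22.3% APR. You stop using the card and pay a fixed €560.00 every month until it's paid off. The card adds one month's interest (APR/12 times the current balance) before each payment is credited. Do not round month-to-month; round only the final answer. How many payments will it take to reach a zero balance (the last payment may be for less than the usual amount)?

26 months

Monthly rate r = 22.3%/12 = 1.85833% = 0.0185833.
Recurrence: B ← B·(1+r) − €560.00.
Month 1: interest €212.31; balance after payment €11,077.31.
Month 2: interest €205.85; balance after payment €10,723.17.
Closed form: n = −ln(1 − rB₀/P)/ln(1+r) = −ln(0.62087)/ln(1.01858) ≈ 25.886, so the balance reaches zero during payment 26.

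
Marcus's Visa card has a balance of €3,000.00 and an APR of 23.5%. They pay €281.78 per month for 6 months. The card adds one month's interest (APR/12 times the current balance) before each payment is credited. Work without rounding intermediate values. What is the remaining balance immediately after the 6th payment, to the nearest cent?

€1,594.57

Monthly rate r = 23.5%/12 = 1.95833% = 0.0195833.
Each month: B ← B·(1+r) − €281.78.
Month 1: interest €58.75; balance after payment €2,776.97.
Month 2: interest €54.38; balance after payment €2,549.57.
Month 3: interest €49.93; balance after payment €2,317.72.
Month 4: interest €45.39; balance after payment €2,081.33.
Month 5: interest €40.76; balance after payment €1,840.31.
Month 6: interest €36.04; balance after payment €1,594.57.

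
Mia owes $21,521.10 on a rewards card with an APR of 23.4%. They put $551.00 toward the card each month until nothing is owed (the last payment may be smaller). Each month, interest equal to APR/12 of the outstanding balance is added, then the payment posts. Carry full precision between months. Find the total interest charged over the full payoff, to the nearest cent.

$19,392.15

Monthly rate r = 23.4%/12 = 1.95% = 0.0195.
Payoff takes n = ⌈−ln(1 − rB₀/P)/ln(1+r)⌉ = ⌈74.251⌉ = 75 payments; the last is $139.25.
Total paid = 74·$551.00 + $139.25 = $40,913.25.
Total interest = total paid − principal = $40,913.25 − $21,521.10 = $19,392.15.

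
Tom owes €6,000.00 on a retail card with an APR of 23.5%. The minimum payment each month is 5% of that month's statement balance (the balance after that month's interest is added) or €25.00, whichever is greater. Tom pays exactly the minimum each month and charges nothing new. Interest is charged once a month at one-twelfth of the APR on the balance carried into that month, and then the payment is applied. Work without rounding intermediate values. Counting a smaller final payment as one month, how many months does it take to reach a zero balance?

104 months

Monthly rate r = 23.5%/12 = 1.95833% = 0.0195833.
While 5% of the post-interest balance exceeds €25.00, each month B ← (B·(1+r))·(1 − 0.05), i.e. B shrinks by the factor (1+r)·0.95 = 0.9686.
This holds for months 1–79. Entering month 80 the balance is €482.74; 5% of the post-interest balance is now below €25.00, so the flat €25.00 minimum applies from here.
From month 80 a fixed €25.00 at rate r clears €482.74 in 25 more payments. Total: 79 + 25 = 104 months.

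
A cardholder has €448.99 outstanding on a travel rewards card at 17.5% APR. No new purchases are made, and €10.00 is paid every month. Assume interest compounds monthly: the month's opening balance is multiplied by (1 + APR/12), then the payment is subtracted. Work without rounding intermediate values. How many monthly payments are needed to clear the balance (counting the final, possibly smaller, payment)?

Monthly rate r = 17.5%/12 = 1.45833% = 0.0145833.
Recurrence: B ← B·(1+r) − €10.00.
Month 1: interest €6.55; balance after payment €445.54.
Month 2: interest €6.50; balance after payment €442.04.
Closed form: n = −ln(1 − rB₀/P)/ln(1+r) = −ln(0.34522)/ln(1.01458) ≈ 73.461, so the balance reaches zero during payment 74.

74 payments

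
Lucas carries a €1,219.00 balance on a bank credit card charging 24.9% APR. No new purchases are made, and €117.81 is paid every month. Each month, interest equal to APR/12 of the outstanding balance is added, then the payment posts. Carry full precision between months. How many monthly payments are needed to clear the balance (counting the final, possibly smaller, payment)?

Monthly rate r = 24.9%/12 = 2.075% = 0.02075.
Recurrence: B ← B·(1+r) − €117.81.
Month 1: interest €25.29; balance after payment €1,126.48.
Month 2: interest €23.37; balance after payment €1,032.05.
Closed form: n = −ln(1 − rB₀/P)/ln(1+r) = −ln(0.7853)/ln(1.02075) ≈ 11.768, so the balance reaches zero during payment 12.

12 payments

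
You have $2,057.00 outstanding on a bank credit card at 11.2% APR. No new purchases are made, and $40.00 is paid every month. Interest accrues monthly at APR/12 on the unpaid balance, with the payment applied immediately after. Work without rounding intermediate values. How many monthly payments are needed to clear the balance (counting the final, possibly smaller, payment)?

Monthly rate r = 11.2%/12 = 0.933333% = 0.00933333.
Recurrence: B ← B·(1+r) − $40.00.
Month 1: interest $19.20; balance after payment $2,036.20.
Month 2: interest $19.00; balance after payment $2,015.20.
Closed form: n = −ln(1 − rB₀/P)/ln(1+r) = −ln(0.52003)/ln(1.00933) ≈ 70.383, so the balance reaches zero during payment 71.

71 months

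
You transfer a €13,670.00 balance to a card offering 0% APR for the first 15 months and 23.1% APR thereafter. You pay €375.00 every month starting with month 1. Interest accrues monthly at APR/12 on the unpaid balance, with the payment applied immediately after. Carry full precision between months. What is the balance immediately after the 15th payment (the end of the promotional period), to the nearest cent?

€8,045.00

Promo months 1–15 at r₀ = 0%/12 = 0; months 16+ at r₁ = 23.1%/12 = 0.01925.
After month 15 (no interest yet): B = €13,670.00 − 15·€375.00 = €8,045.00.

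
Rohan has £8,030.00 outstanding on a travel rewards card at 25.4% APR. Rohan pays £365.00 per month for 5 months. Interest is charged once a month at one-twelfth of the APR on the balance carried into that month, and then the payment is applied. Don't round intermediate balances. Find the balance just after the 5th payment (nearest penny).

£7,012.68

Monthly rate r = 25.4%/12 = 2.11667% = 0.0211667.
Each month: B ← B·(1+r) − £365.00.
Month 1: interest £169.97; balance after payment £7,834.97.
Month 2: interest £165.84; balance after payment £7,635.81.
Month 3: interest £161.62; balance after payment £7,432.43.
Month 4: interest £157.32; balance after payment £7,224.75.
Month 5: interest £152.92; balance after payment £7,012.68.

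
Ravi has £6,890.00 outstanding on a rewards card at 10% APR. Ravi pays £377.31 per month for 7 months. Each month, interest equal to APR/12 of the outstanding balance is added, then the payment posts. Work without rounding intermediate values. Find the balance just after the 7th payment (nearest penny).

£4,593.98

Monthly rate r = 10%/12 = 0.833333% = 0.00833333.
Each month: B ← B·(1+r) − £377.31.
Month 1: interest £57.42; balance after payment £6,570.11.
Month 2: interest £54.75; balance after payment £6,247.55.
Month 3: interest £52.06; balance after payment £5,922.30.
Month 4: interest £49.35; balance after payment £5,594.34.
Month 5: interest £46.62; balance after payment £5,263.65.
Month 6: interest £43.86; balance after payment £4,930.21.
Month 7: interest £41.09; balance after payment £4,593.98.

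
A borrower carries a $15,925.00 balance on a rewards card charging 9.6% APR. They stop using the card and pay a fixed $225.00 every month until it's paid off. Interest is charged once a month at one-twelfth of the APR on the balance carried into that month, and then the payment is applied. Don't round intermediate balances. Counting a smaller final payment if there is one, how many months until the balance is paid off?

105 payments

Monthly rate r = 9.6%/12 = 0.8% = 0.008.
Recurrence: B ← B·(1+r) − $225.00.
Month 1: interest $127.40; balance after payment $15,827.40.
Month 2: interest $126.62; balance after payment $15,729.02.
Closed form: n = −ln(1 − rB₀/P)/ln(1+r) = −ln(0.43378)/ln(1.008) ≈ 104.820, so the balance reaches zero during payment 105.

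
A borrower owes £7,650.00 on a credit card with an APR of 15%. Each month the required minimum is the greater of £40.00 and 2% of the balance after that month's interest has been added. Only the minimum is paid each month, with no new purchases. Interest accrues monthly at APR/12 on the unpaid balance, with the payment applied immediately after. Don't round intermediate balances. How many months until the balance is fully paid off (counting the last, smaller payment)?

Monthly rate r = 15%/12 = 1.25% = 0.0125.
While 2% of the post-interest balance exceeds £40.00, each month B ← (B·(1+r))·(1 − 0.02), i.e. B shrinks by the factor (1+r)·0.98 = 0.99225.
This holds for months 1–175. Entering month 176 the balance is £1,960.45; 2% of the post-interest balance is now below £40.00, so the flat £40.00 minimum applies from here.
From month 176 a fixed £40.00 at rate r clears £1,960.45 in 77 more payments. Total: 175 + 77 = 252 months.

252 months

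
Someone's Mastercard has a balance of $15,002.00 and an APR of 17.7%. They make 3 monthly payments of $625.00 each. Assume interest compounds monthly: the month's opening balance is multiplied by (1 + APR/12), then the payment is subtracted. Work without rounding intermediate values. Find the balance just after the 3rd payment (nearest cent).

Monthly rate r = 17.7%/12 = 1.475% = 0.01475.
Each month: B ← B·(1+r) − $625.00.
Month 1: interest $221.28; balance after payment $14,598.28.
Month 2: interest $215.32; balance after payment $14,188.60.
Month 3: interest $209.28; balance after payment $13,772.89.

$13,772.89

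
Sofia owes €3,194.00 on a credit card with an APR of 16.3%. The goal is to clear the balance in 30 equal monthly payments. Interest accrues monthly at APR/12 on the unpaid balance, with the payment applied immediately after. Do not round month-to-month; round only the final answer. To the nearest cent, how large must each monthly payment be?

€130.34

Monthly rate r = 16.3%/12 = 1.35833% = 0.0135833.
Level-payment amortization: P = B₀·r / (1 − (1+r)^(−n)) = 3194.00·0.0135833 / (1 − 1.01358^(−30)).
Denominator 1 − (1+r)^(−30) = 0.332861231.
P = 43.3852 / 0.332861231 ≈ 130.34.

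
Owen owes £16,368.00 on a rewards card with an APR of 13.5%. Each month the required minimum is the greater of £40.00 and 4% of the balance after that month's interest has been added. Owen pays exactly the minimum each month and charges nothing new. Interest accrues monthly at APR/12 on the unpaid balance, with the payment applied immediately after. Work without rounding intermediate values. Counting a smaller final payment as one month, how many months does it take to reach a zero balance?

Monthly rate r = 13.5%/12 = 1.125% = 0.01125.
While 4% of the post-interest balance exceeds £40.00, each month B ← (B·(1+r))·(1 − 0.04), i.e. B shrinks by the factor (1+r)·0.96 = 0.9708.
This holds for months 1–95. Entering month 96 the balance is £980.22; 4% of the post-interest balance is now below £40.00, so the flat £40.00 minimum applies from here.
From month 96 a fixed £40.00 at rate r clears £980.22 in 29 more payments. Total: 95 + 29 = 124 months.

124 months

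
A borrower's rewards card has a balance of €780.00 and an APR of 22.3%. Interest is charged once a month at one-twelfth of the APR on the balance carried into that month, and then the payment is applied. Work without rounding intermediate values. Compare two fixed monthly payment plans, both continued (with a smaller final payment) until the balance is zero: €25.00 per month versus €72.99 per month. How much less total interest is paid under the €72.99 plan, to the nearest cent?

€299.63

Monthly rate r = 22.3%/12 = 1.85833% = 0.0185833.
At €25.00/mo: n = ⌈−ln(1 − rB₀/P)/ln(1+r)⌉ = 48 payments (last €2.22); total interest = total paid − €780.00 = €397.22.
At €72.99/mo: 13 payments (last €1.71); total interest €97.59.
Interest saved = €397.22 − €97.59 = €299.63.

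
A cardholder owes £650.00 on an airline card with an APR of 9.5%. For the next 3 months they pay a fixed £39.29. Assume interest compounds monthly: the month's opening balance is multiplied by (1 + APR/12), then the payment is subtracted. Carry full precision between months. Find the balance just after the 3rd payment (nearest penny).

Monthly rate r = 9.5%/12 = 0.791667% = 0.00791667.
Each month: B ← B·(1+r) − £39.29.
Month 1: interest £5.15; balance after payment £615.86.
Month 2: interest £4.88; balance after payment £581.44.
Month 3: interest £4.60; balance after payment £546.75.

£546.75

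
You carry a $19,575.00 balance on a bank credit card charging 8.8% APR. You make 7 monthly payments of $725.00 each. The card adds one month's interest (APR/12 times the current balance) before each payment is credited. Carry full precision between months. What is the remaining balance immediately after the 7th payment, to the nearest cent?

Monthly rate r = 8.8%/12 = 0.733333% = 0.00733333.
Each month: B ← B·(1+r) − $725.00.
Month 1: interest $143.55; balance after payment $18,993.55.
Month 2: interest $139.29; balance after payment $18,407.84.
Month 3: interest $134.99; balance after payment $17,817.83.
Month 4: interest $130.66; balance after payment $17,223.49.
Month 5: interest $126.31; balance after payment $16,624.80.
Month 6: interest $121.92; balance after payment $16,021.71.
Month 7: interest $117.49; balance after payment $15,414.20.

$15,414.20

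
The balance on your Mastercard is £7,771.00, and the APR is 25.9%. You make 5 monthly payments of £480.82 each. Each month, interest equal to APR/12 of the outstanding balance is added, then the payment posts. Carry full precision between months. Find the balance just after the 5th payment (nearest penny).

£6,136.47

Monthly rate r = 25.9%/12 = 2.15833% = 0.0215833.
Each month: B ← B·(1+r) − £480.82.
Month 1: interest £167.72; balance after payment £7,457.90.
Month 2: interest £160.97; balance after payment £7,138.05.
Month 3: interest £154.06; balance after payment £6,811.29.
Month 4: interest £147.01; balance after payment £6,477.48.
Month 5: interest £139.81; balance after payment £6,136.47.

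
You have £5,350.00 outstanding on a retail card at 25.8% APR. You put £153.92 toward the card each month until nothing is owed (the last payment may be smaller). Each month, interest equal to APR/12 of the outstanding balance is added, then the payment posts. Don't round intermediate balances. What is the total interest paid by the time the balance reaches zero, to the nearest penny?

£4,603.63

Monthly rate r = 25.8%/12 = 2.15% = 0.0215.
Payoff takes n = ⌈−ln(1 − rB₀/P)/ln(1+r)⌉ = ⌈64.665⌉ = 65 payments; the last is £102.75.
Total paid = 64·£153.92 + £102.75 = £9,953.63.
Total interest = total paid − principal = £9,953.63 − £5,350.00 = £4,603.63.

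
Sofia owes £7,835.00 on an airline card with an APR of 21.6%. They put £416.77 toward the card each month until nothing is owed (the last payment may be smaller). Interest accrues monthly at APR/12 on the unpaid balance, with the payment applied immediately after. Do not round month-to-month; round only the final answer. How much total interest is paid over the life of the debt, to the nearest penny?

Monthly rate r = 21.6%/12 = 1.8% = 0.018.
Payoff takes n = ⌈−ln(1 − rB₀/P)/ln(1+r)⌉ = ⌈23.155⌉ = 24 payments; the last is £64.92.
Total paid = 23·£416.77 + £64.92 = £9,650.63.
Total interest = total paid − principal = £9,650.63 − £7,835.00 = £1,815.63.

£1,815.63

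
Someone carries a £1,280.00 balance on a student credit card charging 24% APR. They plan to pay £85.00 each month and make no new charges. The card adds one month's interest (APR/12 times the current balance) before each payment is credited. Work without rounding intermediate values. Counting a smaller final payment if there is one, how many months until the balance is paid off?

19 months

Monthly rate r = 24%/12 = 2% = 0.02.
Recurrence: B ← B·(1+r) − £85.00.
Month 1: interest £25.60; balance after payment £1,220.60.
Month 2: interest £24.41; balance after payment £1,160.01.
Closed form: n = −ln(1 − rB₀/P)/ln(1+r) = −ln(0.69882)/ln(1.02) ≈ 18.096, so the balance reaches zero during payment 19.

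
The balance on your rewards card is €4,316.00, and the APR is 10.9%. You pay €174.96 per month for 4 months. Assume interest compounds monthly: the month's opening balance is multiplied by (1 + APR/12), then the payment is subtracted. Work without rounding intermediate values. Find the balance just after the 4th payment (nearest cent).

Monthly rate r = 10.9%/12 = 0.908333% = 0.00908333.
Each month: B ← B·(1+r) − €174.96.
Month 1: interest €39.20; balance after payment €4,180.24.
Month 2: interest €37.97; balance after payment €4,043.25.
Month 3: interest €36.73; balance after payment €3,905.02.
Month 4: interest €35.47; balance after payment €3,765.53.

€3,765.53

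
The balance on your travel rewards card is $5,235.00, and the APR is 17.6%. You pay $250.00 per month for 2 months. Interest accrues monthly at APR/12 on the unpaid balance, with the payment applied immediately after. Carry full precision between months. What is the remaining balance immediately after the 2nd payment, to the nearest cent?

$4,886.02

Monthly rate r = 17.6%/12 = 1.46667% = 0.0146667.
Each month: B ← B·(1+r) − $250.00.
Month 1: interest $76.78; balance after payment $5,061.78.
Month 2: interest $74.24; balance after payment $4,886.02.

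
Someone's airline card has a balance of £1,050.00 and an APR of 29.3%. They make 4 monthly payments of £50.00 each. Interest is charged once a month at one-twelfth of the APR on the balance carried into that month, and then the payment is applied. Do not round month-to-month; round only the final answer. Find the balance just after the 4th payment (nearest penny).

Monthly rate r = 29.3%/12 = 2.44167% = 0.0244167.
Each month: B ← B·(1+r) − £50.00.
Month 1: interest £25.64; balance after payment £1,025.64.
Month 2: interest £25.04; balance after payment £1,000.68.
Month 3: interest £24.43; balance after payment £975.11.
Month 4: interest £23.81; balance after payment £948.92.

£948.92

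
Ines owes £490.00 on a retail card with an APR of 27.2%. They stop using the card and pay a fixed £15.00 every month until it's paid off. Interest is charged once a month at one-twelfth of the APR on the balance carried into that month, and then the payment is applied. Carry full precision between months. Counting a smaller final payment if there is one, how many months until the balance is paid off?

61 payments

Monthly rate r = 27.2%/12 = 2.26667% = 0.0226667.
Recurrence: B ← B·(1+r) − £15.00.
Month 1: interest £11.11; balance after payment £486.11.
Month 2: interest £11.02; balance after payment £482.13.
Closed form: n = −ln(1 − rB₀/P)/ln(1+r) = −ln(0.25956)/ln(1.02267) ≈ 60.177, so the balance reaches zero during payment 61.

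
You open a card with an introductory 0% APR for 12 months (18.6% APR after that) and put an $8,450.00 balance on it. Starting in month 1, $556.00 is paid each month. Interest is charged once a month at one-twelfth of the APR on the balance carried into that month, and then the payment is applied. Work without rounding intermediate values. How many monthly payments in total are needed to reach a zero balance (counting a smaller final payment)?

16 payments

Promo months 1–12 at r₀ = 0%/12 = 0; months 13+ at r₁ = 18.6%/12 = 0.0155.
After month 12 (no interest yet): B = $8,450.00 − 12·$556.00 = $1,778.00.
Then at r₁ with $556.00/mo: n₂ = −ln(1 − r₁·B/P)/ln(1+r₁) ≈ 3.31 → 4 more payments.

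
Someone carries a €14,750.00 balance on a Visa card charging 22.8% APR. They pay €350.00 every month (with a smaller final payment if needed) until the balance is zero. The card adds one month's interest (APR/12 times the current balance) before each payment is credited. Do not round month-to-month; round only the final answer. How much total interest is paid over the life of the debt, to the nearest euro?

Monthly rate r = 22.8%/12 = 1.9% = 0.019.
Payoff takes n = ⌈−ln(1 − rB₀/P)/ln(1+r)⌉ = ⌈85.700⌉ = 86 payments; the last is €245.53.
Total paid = 85·€350.00 + €245.53 = €29,995.53.
Total interest = total paid − principal = €29,995.53 − €14,750.00 = €15,245.53.

€15,246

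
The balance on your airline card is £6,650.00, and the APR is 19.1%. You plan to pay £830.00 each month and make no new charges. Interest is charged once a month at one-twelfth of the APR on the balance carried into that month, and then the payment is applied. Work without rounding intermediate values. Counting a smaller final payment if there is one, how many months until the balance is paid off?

9 payments

Monthly rate r = 19.1%/12 = 1.59167% = 0.0159167.
Recurrence: B ← B·(1+r) − £830.00.
Month 1: interest £105.85; balance after payment £5,925.85.
Month 2: interest £94.32; balance after payment £5,190.17.
Closed form: n = −ln(1 − rB₀/P)/ln(1+r) = −ln(0.87247)/ln(1.01592) ≈ 8.639, so the balance reaches zero during payment 9.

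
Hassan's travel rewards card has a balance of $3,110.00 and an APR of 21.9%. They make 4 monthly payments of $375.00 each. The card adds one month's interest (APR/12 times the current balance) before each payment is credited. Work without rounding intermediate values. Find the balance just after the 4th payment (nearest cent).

$1,801.76

Monthly rate r = 21.9%/12 = 1.825% = 0.01825.
Each month: B ← B·(1+r) − $375.00.
Month 1: interest $56.76; balance after payment $2,791.76.
Month 2: interest $50.95; balance after payment $2,467.71.
Month 3: interest $45.04; balance after payment $2,137.74.
Month 4: interest $39.01; balance after payment $1,801.76.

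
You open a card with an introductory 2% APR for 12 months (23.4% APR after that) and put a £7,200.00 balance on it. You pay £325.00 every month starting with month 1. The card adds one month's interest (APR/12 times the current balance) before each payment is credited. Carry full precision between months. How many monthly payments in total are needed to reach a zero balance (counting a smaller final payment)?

Promo months 1–12 at r₀ = 2%/12 = 0.00166667; months 13+ at r₁ = 23.4%/12 = 0.0195.
After month 12: iterate B ← B·(1+r₀) − £325.00 for 12 months → £3,409.38.
Then at r₁ with £325.00/mo: n₂ = −ln(1 − r₁·B/P)/ln(1+r₁) ≈ 11.85 → 12 more payments.

24 payments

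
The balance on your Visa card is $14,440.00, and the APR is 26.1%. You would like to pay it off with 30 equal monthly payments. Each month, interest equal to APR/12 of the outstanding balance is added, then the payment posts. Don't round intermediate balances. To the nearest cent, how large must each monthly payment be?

Monthly rate r = 26.1%/12 = 2.175% = 0.02175.
Level-payment amortization: P = B₀·r / (1 − (1+r)^(−n)) = 14440.00·0.02175 / (1 − 1.02175^(−30)).
Denominator 1 − (1+r)^(−30) = 0.475602505.
P = 314.07 / 0.475602505 ≈ 660.36.

$660.36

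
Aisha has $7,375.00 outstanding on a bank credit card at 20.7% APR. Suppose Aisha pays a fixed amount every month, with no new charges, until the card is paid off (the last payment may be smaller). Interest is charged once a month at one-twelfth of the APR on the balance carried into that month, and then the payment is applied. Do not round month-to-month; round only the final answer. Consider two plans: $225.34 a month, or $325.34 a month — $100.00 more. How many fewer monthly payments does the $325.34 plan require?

Monthly rate r = 20.7%/12 = 1.725% = 0.01725.
At $225.34/mo: n = ⌈−ln(1 − rB₀/P)/ln(1+r)⌉ = 49 payments (last $138.36); total interest = total paid − $7,375.00 = $3,579.68.
At $325.34/mo: 30 payments (last $0.14); total interest $2,060.00.
Payments saved = 49 − 30 = 19.

19 fewer payments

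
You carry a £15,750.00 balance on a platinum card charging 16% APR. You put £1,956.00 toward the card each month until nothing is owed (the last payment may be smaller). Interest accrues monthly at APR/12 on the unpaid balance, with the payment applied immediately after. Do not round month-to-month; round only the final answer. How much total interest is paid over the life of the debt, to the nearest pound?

£1,025

Monthly rate r = 16%/12 = 1.33333% = 0.0133333.
Payoff takes n = ⌈−ln(1 − rB₀/P)/ln(1+r)⌉ = ⌈8.575⌉ = 9 payments; the last is £1,127.32.
Total paid = 8·£1,956.00 + £1,127.32 = £16,775.32.
Total interest = total paid − principal = £16,775.32 − £15,750.00 = £1,025.32.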